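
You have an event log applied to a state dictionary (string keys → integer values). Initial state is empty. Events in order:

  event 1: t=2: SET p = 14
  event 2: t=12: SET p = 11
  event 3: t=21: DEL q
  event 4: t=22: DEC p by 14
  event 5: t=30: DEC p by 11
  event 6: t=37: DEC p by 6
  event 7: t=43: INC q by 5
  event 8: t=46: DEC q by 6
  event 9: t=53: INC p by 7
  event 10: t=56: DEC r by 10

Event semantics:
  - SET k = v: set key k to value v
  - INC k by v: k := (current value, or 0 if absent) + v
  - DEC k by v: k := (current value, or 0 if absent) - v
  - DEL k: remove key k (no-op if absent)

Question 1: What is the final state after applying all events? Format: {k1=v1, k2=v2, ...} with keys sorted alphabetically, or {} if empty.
  after event 1 (t=2: SET p = 14): {p=14}
  after event 2 (t=12: SET p = 11): {p=11}
  after event 3 (t=21: DEL q): {p=11}
  after event 4 (t=22: DEC p by 14): {p=-3}
  after event 5 (t=30: DEC p by 11): {p=-14}
  after event 6 (t=37: DEC p by 6): {p=-20}
  after event 7 (t=43: INC q by 5): {p=-20, q=5}
  after event 8 (t=46: DEC q by 6): {p=-20, q=-1}
  after event 9 (t=53: INC p by 7): {p=-13, q=-1}
  after event 10 (t=56: DEC r by 10): {p=-13, q=-1, r=-10}

Answer: {p=-13, q=-1, r=-10}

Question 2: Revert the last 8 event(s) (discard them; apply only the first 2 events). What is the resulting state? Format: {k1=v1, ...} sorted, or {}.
Keep first 2 events (discard last 8):
  after event 1 (t=2: SET p = 14): {p=14}
  after event 2 (t=12: SET p = 11): {p=11}

Answer: {p=11}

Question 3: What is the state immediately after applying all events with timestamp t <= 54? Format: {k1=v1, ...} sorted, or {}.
Apply events with t <= 54 (9 events):
  after event 1 (t=2: SET p = 14): {p=14}
  after event 2 (t=12: SET p = 11): {p=11}
  after event 3 (t=21: DEL q): {p=11}
  after event 4 (t=22: DEC p by 14): {p=-3}
  after event 5 (t=30: DEC p by 11): {p=-14}
  after event 6 (t=37: DEC p by 6): {p=-20}
  after event 7 (t=43: INC q by 5): {p=-20, q=5}
  after event 8 (t=46: DEC q by 6): {p=-20, q=-1}
  after event 9 (t=53: INC p by 7): {p=-13, q=-1}

Answer: {p=-13, q=-1}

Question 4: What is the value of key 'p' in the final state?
Track key 'p' through all 10 events:
  event 1 (t=2: SET p = 14): p (absent) -> 14
  event 2 (t=12: SET p = 11): p 14 -> 11
  event 3 (t=21: DEL q): p unchanged
  event 4 (t=22: DEC p by 14): p 11 -> -3
  event 5 (t=30: DEC p by 11): p -3 -> -14
  event 6 (t=37: DEC p by 6): p -14 -> -20
  event 7 (t=43: INC q by 5): p unchanged
  event 8 (t=46: DEC q by 6): p unchanged
  event 9 (t=53: INC p by 7): p -20 -> -13
  event 10 (t=56: DEC r by 10): p unchanged
Final: p = -13

Answer: -13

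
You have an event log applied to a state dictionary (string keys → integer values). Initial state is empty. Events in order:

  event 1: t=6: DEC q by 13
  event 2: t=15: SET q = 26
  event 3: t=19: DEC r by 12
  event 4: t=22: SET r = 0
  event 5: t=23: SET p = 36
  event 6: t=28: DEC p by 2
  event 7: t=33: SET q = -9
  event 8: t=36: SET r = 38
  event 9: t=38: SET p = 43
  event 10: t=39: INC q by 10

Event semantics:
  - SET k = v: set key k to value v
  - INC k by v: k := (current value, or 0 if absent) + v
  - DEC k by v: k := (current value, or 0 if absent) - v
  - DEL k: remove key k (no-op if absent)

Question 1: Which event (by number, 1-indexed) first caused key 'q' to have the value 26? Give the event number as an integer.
Looking for first event where q becomes 26:
  event 1: q = -13
  event 2: q -13 -> 26  <-- first match

Answer: 2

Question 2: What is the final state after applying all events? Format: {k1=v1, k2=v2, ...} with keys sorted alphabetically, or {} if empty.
  after event 1 (t=6: DEC q by 13): {q=-13}
  after event 2 (t=15: SET q = 26): {q=26}
  after event 3 (t=19: DEC r by 12): {q=26, r=-12}
  after event 4 (t=22: SET r = 0): {q=26, r=0}
  after event 5 (t=23: SET p = 36): {p=36, q=26, r=0}
  after event 6 (t=28: DEC p by 2): {p=34, q=26, r=0}
  after event 7 (t=33: SET q = -9): {p=34, q=-9, r=0}
  after event 8 (t=36: SET r = 38): {p=34, q=-9, r=38}
  after event 9 (t=38: SET p = 43): {p=43, q=-9, r=38}
  after event 10 (t=39: INC q by 10): {p=43, q=1, r=38}

Answer: {p=43, q=1, r=38}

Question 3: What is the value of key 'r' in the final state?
Answer: 38

Derivation:
Track key 'r' through all 10 events:
  event 1 (t=6: DEC q by 13): r unchanged
  event 2 (t=15: SET q = 26): r unchanged
  event 3 (t=19: DEC r by 12): r (absent) -> -12
  event 4 (t=22: SET r = 0): r -12 -> 0
  event 5 (t=23: SET p = 36): r unchanged
  event 6 (t=28: DEC p by 2): r unchanged
  event 7 (t=33: SET q = -9): r unchanged
  event 8 (t=36: SET r = 38): r 0 -> 38
  event 9 (t=38: SET p = 43): r unchanged
  event 10 (t=39: INC q by 10): r unchanged
Final: r = 38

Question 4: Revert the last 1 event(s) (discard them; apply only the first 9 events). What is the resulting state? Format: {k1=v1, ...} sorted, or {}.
Keep first 9 events (discard last 1):
  after event 1 (t=6: DEC q by 13): {q=-13}
  after event 2 (t=15: SET q = 26): {q=26}
  after event 3 (t=19: DEC r by 12): {q=26, r=-12}
  after event 4 (t=22: SET r = 0): {q=26, r=0}
  after event 5 (t=23: SET p = 36): {p=36, q=26, r=0}
  after event 6 (t=28: DEC p by 2): {p=34, q=26, r=0}
  after event 7 (t=33: SET q = -9): {p=34, q=-9, r=0}
  after event 8 (t=36: SET r = 38): {p=34, q=-9, r=38}
  after event 9 (t=38: SET p = 43): {p=43, q=-9, r=38}

Answer: {p=43, q=-9, r=38}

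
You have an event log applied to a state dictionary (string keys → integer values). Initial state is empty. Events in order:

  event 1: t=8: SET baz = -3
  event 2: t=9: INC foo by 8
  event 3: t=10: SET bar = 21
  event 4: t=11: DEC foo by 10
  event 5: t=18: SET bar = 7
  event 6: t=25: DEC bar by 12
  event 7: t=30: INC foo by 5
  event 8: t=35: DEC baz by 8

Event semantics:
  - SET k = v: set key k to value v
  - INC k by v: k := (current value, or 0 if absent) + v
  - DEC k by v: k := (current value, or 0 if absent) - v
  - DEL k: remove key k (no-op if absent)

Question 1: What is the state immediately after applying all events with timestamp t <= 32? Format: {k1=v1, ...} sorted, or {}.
Apply events with t <= 32 (7 events):
  after event 1 (t=8: SET baz = -3): {baz=-3}
  after event 2 (t=9: INC foo by 8): {baz=-3, foo=8}
  after event 3 (t=10: SET bar = 21): {bar=21, baz=-3, foo=8}
  after event 4 (t=11: DEC foo by 10): {bar=21, baz=-3, foo=-2}
  after event 5 (t=18: SET bar = 7): {bar=7, baz=-3, foo=-2}
  after event 6 (t=25: DEC bar by 12): {bar=-5, baz=-3, foo=-2}
  after event 7 (t=30: INC foo by 5): {bar=-5, baz=-3, foo=3}

Answer: {bar=-5, baz=-3, foo=3}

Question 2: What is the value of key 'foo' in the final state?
Answer: 3

Derivation:
Track key 'foo' through all 8 events:
  event 1 (t=8: SET baz = -3): foo unchanged
  event 2 (t=9: INC foo by 8): foo (absent) -> 8
  event 3 (t=10: SET bar = 21): foo unchanged
  event 4 (t=11: DEC foo by 10): foo 8 -> -2
  event 5 (t=18: SET bar = 7): foo unchanged
  event 6 (t=25: DEC bar by 12): foo unchanged
  event 7 (t=30: INC foo by 5): foo -2 -> 3
  event 8 (t=35: DEC baz by 8): foo unchanged
Final: foo = 3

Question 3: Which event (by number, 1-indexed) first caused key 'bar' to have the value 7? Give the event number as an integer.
Answer: 5

Derivation:
Looking for first event where bar becomes 7:
  event 3: bar = 21
  event 4: bar = 21
  event 5: bar 21 -> 7  <-- first match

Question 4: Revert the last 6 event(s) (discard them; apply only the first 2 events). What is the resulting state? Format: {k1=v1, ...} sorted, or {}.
Keep first 2 events (discard last 6):
  after event 1 (t=8: SET baz = -3): {baz=-3}
  after event 2 (t=9: INC foo by 8): {baz=-3, foo=8}

Answer: {baz=-3, foo=8}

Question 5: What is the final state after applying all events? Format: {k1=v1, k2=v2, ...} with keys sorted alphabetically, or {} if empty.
  after event 1 (t=8: SET baz = -3): {baz=-3}
  after event 2 (t=9: INC foo by 8): {baz=-3, foo=8}
  after event 3 (t=10: SET bar = 21): {bar=21, baz=-3, foo=8}
  after event 4 (t=11: DEC foo by 10): {bar=21, baz=-3, foo=-2}
  after event 5 (t=18: SET bar = 7): {bar=7, baz=-3, foo=-2}
  after event 6 (t=25: DEC bar by 12): {bar=-5, baz=-3, foo=-2}
  after event 7 (t=30: INC foo by 5): {bar=-5, baz=-3, foo=3}
  after event 8 (t=35: DEC baz by 8): {bar=-5, baz=-11, foo=3}

Answer: {bar=-5, baz=-11, foo=3}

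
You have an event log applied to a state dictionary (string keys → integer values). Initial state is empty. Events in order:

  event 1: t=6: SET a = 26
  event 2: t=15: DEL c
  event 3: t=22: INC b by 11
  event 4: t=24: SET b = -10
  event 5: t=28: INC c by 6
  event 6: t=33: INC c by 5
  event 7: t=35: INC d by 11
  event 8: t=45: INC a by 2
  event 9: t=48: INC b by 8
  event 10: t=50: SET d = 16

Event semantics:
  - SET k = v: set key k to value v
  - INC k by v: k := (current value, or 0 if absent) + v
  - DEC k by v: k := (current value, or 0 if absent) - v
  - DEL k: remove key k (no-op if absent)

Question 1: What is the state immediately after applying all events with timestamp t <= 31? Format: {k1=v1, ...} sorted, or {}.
Apply events with t <= 31 (5 events):
  after event 1 (t=6: SET a = 26): {a=26}
  after event 2 (t=15: DEL c): {a=26}
  after event 3 (t=22: INC b by 11): {a=26, b=11}
  after event 4 (t=24: SET b = -10): {a=26, b=-10}
  after event 5 (t=28: INC c by 6): {a=26, b=-10, c=6}

Answer: {a=26, b=-10, c=6}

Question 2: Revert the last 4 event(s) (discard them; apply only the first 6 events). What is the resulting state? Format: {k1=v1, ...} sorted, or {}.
Answer: {a=26, b=-10, c=11}

Derivation:
Keep first 6 events (discard last 4):
  after event 1 (t=6: SET a = 26): {a=26}
  after event 2 (t=15: DEL c): {a=26}
  after event 3 (t=22: INC b by 11): {a=26, b=11}
  after event 4 (t=24: SET b = -10): {a=26, b=-10}
  after event 5 (t=28: INC c by 6): {a=26, b=-10, c=6}
  after event 6 (t=33: INC c by 5): {a=26, b=-10, c=11}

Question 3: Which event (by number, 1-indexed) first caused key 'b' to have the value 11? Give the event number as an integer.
Looking for first event where b becomes 11:
  event 3: b (absent) -> 11  <-- first match

Answer: 3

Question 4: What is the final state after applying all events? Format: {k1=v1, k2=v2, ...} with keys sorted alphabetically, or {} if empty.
  after event 1 (t=6: SET a = 26): {a=26}
  after event 2 (t=15: DEL c): {a=26}
  after event 3 (t=22: INC b by 11): {a=26, b=11}
  after event 4 (t=24: SET b = -10): {a=26, b=-10}
  after event 5 (t=28: INC c by 6): {a=26, b=-10, c=6}
  after event 6 (t=33: INC c by 5): {a=26, b=-10, c=11}
  after event 7 (t=35: INC d by 11): {a=26, b=-10, c=11, d=11}
  after event 8 (t=45: INC a by 2): {a=28, b=-10, c=11, d=11}
  after event 9 (t=48: INC b by 8): {a=28, b=-2, c=11, d=11}
  after event 10 (t=50: SET d = 16): {a=28, b=-2, c=11, d=16}

Answer: {a=28, b=-2, c=11, d=16}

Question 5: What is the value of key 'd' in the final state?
Answer: 16

Derivation:
Track key 'd' through all 10 events:
  event 1 (t=6: SET a = 26): d unchanged
  event 2 (t=15: DEL c): d unchanged
  event 3 (t=22: INC b by 11): d unchanged
  event 4 (t=24: SET b = -10): d unchanged
  event 5 (t=28: INC c by 6): d unchanged
  event 6 (t=33: INC c by 5): d unchanged
  event 7 (t=35: INC d by 11): d (absent) -> 11
  event 8 (t=45: INC a by 2): d unchanged
  event 9 (t=48: INC b by 8): d unchanged
  event 10 (t=50: SET d = 16): d 11 -> 16
Final: d = 16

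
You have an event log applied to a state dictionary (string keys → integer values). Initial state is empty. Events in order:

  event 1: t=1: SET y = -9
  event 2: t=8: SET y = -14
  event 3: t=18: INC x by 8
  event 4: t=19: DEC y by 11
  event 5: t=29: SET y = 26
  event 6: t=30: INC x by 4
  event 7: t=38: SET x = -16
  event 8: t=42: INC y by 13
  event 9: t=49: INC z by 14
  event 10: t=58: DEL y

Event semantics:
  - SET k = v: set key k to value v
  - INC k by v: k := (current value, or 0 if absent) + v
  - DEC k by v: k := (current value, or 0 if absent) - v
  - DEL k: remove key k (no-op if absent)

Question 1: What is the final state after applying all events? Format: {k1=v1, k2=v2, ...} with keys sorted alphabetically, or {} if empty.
Answer: {x=-16, z=14}

Derivation:
  after event 1 (t=1: SET y = -9): {y=-9}
  after event 2 (t=8: SET y = -14): {y=-14}
  after event 3 (t=18: INC x by 8): {x=8, y=-14}
  after event 4 (t=19: DEC y by 11): {x=8, y=-25}
  after event 5 (t=29: SET y = 26): {x=8, y=26}
  after event 6 (t=30: INC x by 4): {x=12, y=26}
  after event 7 (t=38: SET x = -16): {x=-16, y=26}
  after event 8 (t=42: INC y by 13): {x=-16, y=39}
  after event 9 (t=49: INC z by 14): {x=-16, y=39, z=14}
  after event 10 (t=58: DEL y): {x=-16, z=14}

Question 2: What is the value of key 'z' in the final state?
Answer: 14

Derivation:
Track key 'z' through all 10 events:
  event 1 (t=1: SET y = -9): z unchanged
  event 2 (t=8: SET y = -14): z unchanged
  event 3 (t=18: INC x by 8): z unchanged
  event 4 (t=19: DEC y by 11): z unchanged
  event 5 (t=29: SET y = 26): z unchanged
  event 6 (t=30: INC x by 4): z unchanged
  event 7 (t=38: SET x = -16): z unchanged
  event 8 (t=42: INC y by 13): z unchanged
  event 9 (t=49: INC z by 14): z (absent) -> 14
  event 10 (t=58: DEL y): z unchanged
Final: z = 14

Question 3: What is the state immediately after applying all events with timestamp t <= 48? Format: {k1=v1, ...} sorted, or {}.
Answer: {x=-16, y=39}

Derivation:
Apply events with t <= 48 (8 events):
  after event 1 (t=1: SET y = -9): {y=-9}
  after event 2 (t=8: SET y = -14): {y=-14}
  after event 3 (t=18: INC x by 8): {x=8, y=-14}
  after event 4 (t=19: DEC y by 11): {x=8, y=-25}
  after event 5 (t=29: SET y = 26): {x=8, y=26}
  after event 6 (t=30: INC x by 4): {x=12, y=26}
  after event 7 (t=38: SET x = -16): {x=-16, y=26}
  after event 8 (t=42: INC y by 13): {x=-16, y=39}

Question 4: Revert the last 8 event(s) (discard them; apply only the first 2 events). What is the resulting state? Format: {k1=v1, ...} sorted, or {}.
Keep first 2 events (discard last 8):
  after event 1 (t=1: SET y = -9): {y=-9}
  after event 2 (t=8: SET y = -14): {y=-14}

Answer: {y=-14}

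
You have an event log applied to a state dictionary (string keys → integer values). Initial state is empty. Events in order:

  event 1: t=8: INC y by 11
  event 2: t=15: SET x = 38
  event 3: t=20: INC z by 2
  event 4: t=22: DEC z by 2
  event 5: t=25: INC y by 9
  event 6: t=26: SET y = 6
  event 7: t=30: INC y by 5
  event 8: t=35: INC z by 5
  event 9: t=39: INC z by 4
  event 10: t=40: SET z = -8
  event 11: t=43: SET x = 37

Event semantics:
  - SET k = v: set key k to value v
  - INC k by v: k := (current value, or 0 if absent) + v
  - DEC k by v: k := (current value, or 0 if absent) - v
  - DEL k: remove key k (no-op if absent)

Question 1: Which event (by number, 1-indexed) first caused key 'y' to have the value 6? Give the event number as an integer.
Answer: 6

Derivation:
Looking for first event where y becomes 6:
  event 1: y = 11
  event 2: y = 11
  event 3: y = 11
  event 4: y = 11
  event 5: y = 20
  event 6: y 20 -> 6  <-- first match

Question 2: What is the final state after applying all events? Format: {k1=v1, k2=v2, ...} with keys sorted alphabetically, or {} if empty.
  after event 1 (t=8: INC y by 11): {y=11}
  after event 2 (t=15: SET x = 38): {x=38, y=11}
  after event 3 (t=20: INC z by 2): {x=38, y=11, z=2}
  after event 4 (t=22: DEC z by 2): {x=38, y=11, z=0}
  after event 5 (t=25: INC y by 9): {x=38, y=20, z=0}
  after event 6 (t=26: SET y = 6): {x=38, y=6, z=0}
  after event 7 (t=30: INC y by 5): {x=38, y=11, z=0}
  after event 8 (t=35: INC z by 5): {x=38, y=11, z=5}
  after event 9 (t=39: INC z by 4): {x=38, y=11, z=9}
  after event 10 (t=40: SET z = -8): {x=38, y=11, z=-8}
  after event 11 (t=43: SET x = 37): {x=37, y=11, z=-8}

Answer: {x=37, y=11, z=-8}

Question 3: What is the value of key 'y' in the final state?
Track key 'y' through all 11 events:
  event 1 (t=8: INC y by 11): y (absent) -> 11
  event 2 (t=15: SET x = 38): y unchanged
  event 3 (t=20: INC z by 2): y unchanged
  event 4 (t=22: DEC z by 2): y unchanged
  event 5 (t=25: INC y by 9): y 11 -> 20
  event 6 (t=26: SET y = 6): y 20 -> 6
  event 7 (t=30: INC y by 5): y 6 -> 11
  event 8 (t=35: INC z by 5): y unchanged
  event 9 (t=39: INC z by 4): y unchanged
  event 10 (t=40: SET z = -8): y unchanged
  event 11 (t=43: SET x = 37): y unchanged
Final: y = 11

Answer: 11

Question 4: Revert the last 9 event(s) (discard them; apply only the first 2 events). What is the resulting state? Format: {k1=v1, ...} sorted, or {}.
Answer: {x=38, y=11}

Derivation:
Keep first 2 events (discard last 9):
  after event 1 (t=8: INC y by 11): {y=11}
  after event 2 (t=15: SET x = 38): {x=38, y=11}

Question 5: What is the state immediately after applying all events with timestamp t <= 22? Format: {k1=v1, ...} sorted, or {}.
Apply events with t <= 22 (4 events):
  after event 1 (t=8: INC y by 11): {y=11}
  after event 2 (t=15: SET x = 38): {x=38, y=11}
  after event 3 (t=20: INC z by 2): {x=38, y=11, z=2}
  after event 4 (t=22: DEC z by 2): {x=38, y=11, z=0}

Answer: {x=38, y=11, z=0}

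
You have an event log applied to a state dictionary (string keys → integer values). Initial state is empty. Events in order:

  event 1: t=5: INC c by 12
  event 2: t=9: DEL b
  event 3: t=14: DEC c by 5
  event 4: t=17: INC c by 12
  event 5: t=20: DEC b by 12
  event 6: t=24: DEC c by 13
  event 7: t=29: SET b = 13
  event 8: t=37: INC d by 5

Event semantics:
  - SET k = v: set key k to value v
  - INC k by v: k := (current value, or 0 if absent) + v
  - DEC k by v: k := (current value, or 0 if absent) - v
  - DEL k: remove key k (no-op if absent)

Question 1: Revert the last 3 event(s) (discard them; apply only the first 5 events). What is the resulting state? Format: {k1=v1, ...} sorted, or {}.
Answer: {b=-12, c=19}

Derivation:
Keep first 5 events (discard last 3):
  after event 1 (t=5: INC c by 12): {c=12}
  after event 2 (t=9: DEL b): {c=12}
  after event 3 (t=14: DEC c by 5): {c=7}
  after event 4 (t=17: INC c by 12): {c=19}
  after event 5 (t=20: DEC b by 12): {b=-12, c=19}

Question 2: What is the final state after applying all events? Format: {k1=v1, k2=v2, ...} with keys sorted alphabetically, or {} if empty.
  after event 1 (t=5: INC c by 12): {c=12}
  after event 2 (t=9: DEL b): {c=12}
  after event 3 (t=14: DEC c by 5): {c=7}
  after event 4 (t=17: INC c by 12): {c=19}
  after event 5 (t=20: DEC b by 12): {b=-12, c=19}
  after event 6 (t=24: DEC c by 13): {b=-12, c=6}
  after event 7 (t=29: SET b = 13): {b=13, c=6}
  after event 8 (t=37: INC d by 5): {b=13, c=6, d=5}

Answer: {b=13, c=6, d=5}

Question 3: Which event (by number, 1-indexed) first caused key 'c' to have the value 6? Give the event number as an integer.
Answer: 6

Derivation:
Looking for first event where c becomes 6:
  event 1: c = 12
  event 2: c = 12
  event 3: c = 7
  event 4: c = 19
  event 5: c = 19
  event 6: c 19 -> 6  <-- first match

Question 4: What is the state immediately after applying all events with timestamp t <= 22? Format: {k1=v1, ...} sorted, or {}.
Answer: {b=-12, c=19}

Derivation:
Apply events with t <= 22 (5 events):
  after event 1 (t=5: INC c by 12): {c=12}
  after event 2 (t=9: DEL b): {c=12}
  after event 3 (t=14: DEC c by 5): {c=7}
  after event 4 (t=17: INC c by 12): {c=19}
  after event 5 (t=20: DEC b by 12): {b=-12, c=19}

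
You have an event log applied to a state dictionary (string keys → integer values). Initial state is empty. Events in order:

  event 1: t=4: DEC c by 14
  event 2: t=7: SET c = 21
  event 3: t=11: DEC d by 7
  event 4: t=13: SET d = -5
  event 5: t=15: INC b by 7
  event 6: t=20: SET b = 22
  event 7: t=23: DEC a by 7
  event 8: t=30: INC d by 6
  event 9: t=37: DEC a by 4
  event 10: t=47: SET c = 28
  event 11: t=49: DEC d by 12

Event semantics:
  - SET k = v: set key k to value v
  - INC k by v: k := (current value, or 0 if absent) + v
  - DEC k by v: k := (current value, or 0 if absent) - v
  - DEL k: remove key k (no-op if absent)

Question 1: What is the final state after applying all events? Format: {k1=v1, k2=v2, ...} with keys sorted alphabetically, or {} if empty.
Answer: {a=-11, b=22, c=28, d=-11}

Derivation:
  after event 1 (t=4: DEC c by 14): {c=-14}
  after event 2 (t=7: SET c = 21): {c=21}
  after event 3 (t=11: DEC d by 7): {c=21, d=-7}
  after event 4 (t=13: SET d = -5): {c=21, d=-5}
  after event 5 (t=15: INC b by 7): {b=7, c=21, d=-5}
  after event 6 (t=20: SET b = 22): {b=22, c=21, d=-5}
  after event 7 (t=23: DEC a by 7): {a=-7, b=22, c=21, d=-5}
  after event 8 (t=30: INC d by 6): {a=-7, b=22, c=21, d=1}
  after event 9 (t=37: DEC a by 4): {a=-11, b=22, c=21, d=1}
  after event 10 (t=47: SET c = 28): {a=-11, b=22, c=28, d=1}
  after event 11 (t=49: DEC d by 12): {a=-11, b=22, c=28, d=-11}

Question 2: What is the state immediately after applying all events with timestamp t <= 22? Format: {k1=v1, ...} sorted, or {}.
Answer: {b=22, c=21, d=-5}

Derivation:
Apply events with t <= 22 (6 events):
  after event 1 (t=4: DEC c by 14): {c=-14}
  after event 2 (t=7: SET c = 21): {c=21}
  after event 3 (t=11: DEC d by 7): {c=21, d=-7}
  after event 4 (t=13: SET d = -5): {c=21, d=-5}
  after event 5 (t=15: INC b by 7): {b=7, c=21, d=-5}
  after event 6 (t=20: SET b = 22): {b=22, c=21, d=-5}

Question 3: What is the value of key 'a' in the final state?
Track key 'a' through all 11 events:
  event 1 (t=4: DEC c by 14): a unchanged
  event 2 (t=7: SET c = 21): a unchanged
  event 3 (t=11: DEC d by 7): a unchanged
  event 4 (t=13: SET d = -5): a unchanged
  event 5 (t=15: INC b by 7): a unchanged
  event 6 (t=20: SET b = 22): a unchanged
  event 7 (t=23: DEC a by 7): a (absent) -> -7
  event 8 (t=30: INC d by 6): a unchanged
  event 9 (t=37: DEC a by 4): a -7 -> -11
  event 10 (t=47: SET c = 28): a unchanged
  event 11 (t=49: DEC d by 12): a unchanged
Final: a = -11

Answer: -11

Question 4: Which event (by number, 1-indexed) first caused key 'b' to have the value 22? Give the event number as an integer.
Looking for first event where b becomes 22:
  event 5: b = 7
  event 6: b 7 -> 22  <-- first match

Answer: 6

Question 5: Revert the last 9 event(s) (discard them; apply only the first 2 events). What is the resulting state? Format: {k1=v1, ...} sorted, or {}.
Keep first 2 events (discard last 9):
  after event 1 (t=4: DEC c by 14): {c=-14}
  after event 2 (t=7: SET c = 21): {c=21}

Answer: {c=21}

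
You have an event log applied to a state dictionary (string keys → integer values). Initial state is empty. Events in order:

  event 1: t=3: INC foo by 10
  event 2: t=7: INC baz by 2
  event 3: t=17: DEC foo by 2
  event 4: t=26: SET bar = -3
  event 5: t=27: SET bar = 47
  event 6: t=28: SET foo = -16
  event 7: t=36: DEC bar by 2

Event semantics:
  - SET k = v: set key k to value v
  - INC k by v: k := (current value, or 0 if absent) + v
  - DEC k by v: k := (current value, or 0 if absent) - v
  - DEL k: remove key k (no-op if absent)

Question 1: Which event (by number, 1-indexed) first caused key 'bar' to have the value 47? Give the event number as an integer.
Answer: 5

Derivation:
Looking for first event where bar becomes 47:
  event 4: bar = -3
  event 5: bar -3 -> 47  <-- first match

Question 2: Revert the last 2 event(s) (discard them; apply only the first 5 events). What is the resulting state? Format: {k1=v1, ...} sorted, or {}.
Answer: {bar=47, baz=2, foo=8}

Derivation:
Keep first 5 events (discard last 2):
  after event 1 (t=3: INC foo by 10): {foo=10}
  after event 2 (t=7: INC baz by 2): {baz=2, foo=10}
  after event 3 (t=17: DEC foo by 2): {baz=2, foo=8}
  after event 4 (t=26: SET bar = -3): {bar=-3, baz=2, foo=8}
  after event 5 (t=27: SET bar = 47): {bar=47, baz=2, foo=8}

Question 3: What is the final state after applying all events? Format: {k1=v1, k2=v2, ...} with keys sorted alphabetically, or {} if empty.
Answer: {bar=45, baz=2, foo=-16}

Derivation:
  after event 1 (t=3: INC foo by 10): {foo=10}
  after event 2 (t=7: INC baz by 2): {baz=2, foo=10}
  after event 3 (t=17: DEC foo by 2): {baz=2, foo=8}
  after event 4 (t=26: SET bar = -3): {bar=-3, baz=2, foo=8}
  after event 5 (t=27: SET bar = 47): {bar=47, baz=2, foo=8}
  after event 6 (t=28: SET foo = -16): {bar=47, baz=2, foo=-16}
  after event 7 (t=36: DEC bar by 2): {bar=45, baz=2, foo=-16}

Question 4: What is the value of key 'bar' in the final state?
Track key 'bar' through all 7 events:
  event 1 (t=3: INC foo by 10): bar unchanged
  event 2 (t=7: INC baz by 2): bar unchanged
  event 3 (t=17: DEC foo by 2): bar unchanged
  event 4 (t=26: SET bar = -3): bar (absent) -> -3
  event 5 (t=27: SET bar = 47): bar -3 -> 47
  event 6 (t=28: SET foo = -16): bar unchanged
  event 7 (t=36: DEC bar by 2): bar 47 -> 45
Final: bar = 45

Answer: 45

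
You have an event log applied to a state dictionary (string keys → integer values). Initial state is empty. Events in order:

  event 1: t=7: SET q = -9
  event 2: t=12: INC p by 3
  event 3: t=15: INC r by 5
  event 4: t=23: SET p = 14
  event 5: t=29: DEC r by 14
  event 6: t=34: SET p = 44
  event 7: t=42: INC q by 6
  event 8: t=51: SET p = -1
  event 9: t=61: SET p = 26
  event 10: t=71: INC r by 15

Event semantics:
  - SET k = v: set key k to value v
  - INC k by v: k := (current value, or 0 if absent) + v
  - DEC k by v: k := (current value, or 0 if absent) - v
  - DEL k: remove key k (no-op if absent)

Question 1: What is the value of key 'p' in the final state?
Track key 'p' through all 10 events:
  event 1 (t=7: SET q = -9): p unchanged
  event 2 (t=12: INC p by 3): p (absent) -> 3
  event 3 (t=15: INC r by 5): p unchanged
  event 4 (t=23: SET p = 14): p 3 -> 14
  event 5 (t=29: DEC r by 14): p unchanged
  event 6 (t=34: SET p = 44): p 14 -> 44
  event 7 (t=42: INC q by 6): p unchanged
  event 8 (t=51: SET p = -1): p 44 -> -1
  event 9 (t=61: SET p = 26): p -1 -> 26
  event 10 (t=71: INC r by 15): p unchanged
Final: p = 26

Answer: 26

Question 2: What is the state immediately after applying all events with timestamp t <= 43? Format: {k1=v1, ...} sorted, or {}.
Apply events with t <= 43 (7 events):
  after event 1 (t=7: SET q = -9): {q=-9}
  after event 2 (t=12: INC p by 3): {p=3, q=-9}
  after event 3 (t=15: INC r by 5): {p=3, q=-9, r=5}
  after event 4 (t=23: SET p = 14): {p=14, q=-9, r=5}
  after event 5 (t=29: DEC r by 14): {p=14, q=-9, r=-9}
  after event 6 (t=34: SET p = 44): {p=44, q=-9, r=-9}
  after event 7 (t=42: INC q by 6): {p=44, q=-3, r=-9}

Answer: {p=44, q=-3, r=-9}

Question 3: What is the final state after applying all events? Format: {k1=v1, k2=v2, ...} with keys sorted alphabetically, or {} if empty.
  after event 1 (t=7: SET q = -9): {q=-9}
  after event 2 (t=12: INC p by 3): {p=3, q=-9}
  after event 3 (t=15: INC r by 5): {p=3, q=-9, r=5}
  after event 4 (t=23: SET p = 14): {p=14, q=-9, r=5}
  after event 5 (t=29: DEC r by 14): {p=14, q=-9, r=-9}
  after event 6 (t=34: SET p = 44): {p=44, q=-9, r=-9}
  after event 7 (t=42: INC q by 6): {p=44, q=-3, r=-9}
  after event 8 (t=51: SET p = -1): {p=-1, q=-3, r=-9}
  after event 9 (t=61: SET p = 26): {p=26, q=-3, r=-9}
  after event 10 (t=71: INC r by 15): {p=26, q=-3, r=6}

Answer: {p=26, q=-3, r=6}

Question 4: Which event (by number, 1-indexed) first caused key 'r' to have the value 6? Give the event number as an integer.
Answer: 10

Derivation:
Looking for first event where r becomes 6:
  event 3: r = 5
  event 4: r = 5
  event 5: r = -9
  event 6: r = -9
  event 7: r = -9
  event 8: r = -9
  event 9: r = -9
  event 10: r -9 -> 6  <-- first match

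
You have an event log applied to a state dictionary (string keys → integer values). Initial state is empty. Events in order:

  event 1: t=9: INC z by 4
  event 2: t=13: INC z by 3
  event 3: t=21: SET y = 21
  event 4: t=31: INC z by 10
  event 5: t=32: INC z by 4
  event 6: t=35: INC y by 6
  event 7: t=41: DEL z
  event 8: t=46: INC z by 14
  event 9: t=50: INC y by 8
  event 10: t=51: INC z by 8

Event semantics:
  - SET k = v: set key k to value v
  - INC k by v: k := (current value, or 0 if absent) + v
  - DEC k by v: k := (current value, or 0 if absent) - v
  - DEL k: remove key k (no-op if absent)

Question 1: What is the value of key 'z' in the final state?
Answer: 22

Derivation:
Track key 'z' through all 10 events:
  event 1 (t=9: INC z by 4): z (absent) -> 4
  event 2 (t=13: INC z by 3): z 4 -> 7
  event 3 (t=21: SET y = 21): z unchanged
  event 4 (t=31: INC z by 10): z 7 -> 17
  event 5 (t=32: INC z by 4): z 17 -> 21
  event 6 (t=35: INC y by 6): z unchanged
  event 7 (t=41: DEL z): z 21 -> (absent)
  event 8 (t=46: INC z by 14): z (absent) -> 14
  event 9 (t=50: INC y by 8): z unchanged
  event 10 (t=51: INC z by 8): z 14 -> 22
Final: z = 22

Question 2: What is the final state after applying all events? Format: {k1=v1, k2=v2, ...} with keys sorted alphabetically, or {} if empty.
Answer: {y=35, z=22}

Derivation:
  after event 1 (t=9: INC z by 4): {z=4}
  after event 2 (t=13: INC z by 3): {z=7}
  after event 3 (t=21: SET y = 21): {y=21, z=7}
  after event 4 (t=31: INC z by 10): {y=21, z=17}
  after event 5 (t=32: INC z by 4): {y=21, z=21}
  after event 6 (t=35: INC y by 6): {y=27, z=21}
  after event 7 (t=41: DEL z): {y=27}
  after event 8 (t=46: INC z by 14): {y=27, z=14}
  after event 9 (t=50: INC y by 8): {y=35, z=14}
  after event 10 (t=51: INC z by 8): {y=35, z=22}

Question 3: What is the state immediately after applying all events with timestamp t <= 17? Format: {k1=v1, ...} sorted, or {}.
Apply events with t <= 17 (2 events):
  after event 1 (t=9: INC z by 4): {z=4}
  after event 2 (t=13: INC z by 3): {z=7}

Answer: {z=7}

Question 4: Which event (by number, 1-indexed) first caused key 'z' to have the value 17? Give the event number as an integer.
Answer: 4

Derivation:
Looking for first event where z becomes 17:
  event 1: z = 4
  event 2: z = 7
  event 3: z = 7
  event 4: z 7 -> 17  <-- first match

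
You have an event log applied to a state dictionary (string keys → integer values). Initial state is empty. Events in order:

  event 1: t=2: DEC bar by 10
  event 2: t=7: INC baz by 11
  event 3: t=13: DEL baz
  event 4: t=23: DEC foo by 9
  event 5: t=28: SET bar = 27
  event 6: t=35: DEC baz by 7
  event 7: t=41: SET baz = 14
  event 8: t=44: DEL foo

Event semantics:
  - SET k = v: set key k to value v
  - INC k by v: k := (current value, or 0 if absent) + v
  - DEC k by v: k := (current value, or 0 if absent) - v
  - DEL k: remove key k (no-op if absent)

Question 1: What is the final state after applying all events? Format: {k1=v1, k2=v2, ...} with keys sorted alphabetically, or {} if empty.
Answer: {bar=27, baz=14}

Derivation:
  after event 1 (t=2: DEC bar by 10): {bar=-10}
  after event 2 (t=7: INC baz by 11): {bar=-10, baz=11}
  after event 3 (t=13: DEL baz): {bar=-10}
  after event 4 (t=23: DEC foo by 9): {bar=-10, foo=-9}
  after event 5 (t=28: SET bar = 27): {bar=27, foo=-9}
  after event 6 (t=35: DEC baz by 7): {bar=27, baz=-7, foo=-9}
  after event 7 (t=41: SET baz = 14): {bar=27, baz=14, foo=-9}
  after event 8 (t=44: DEL foo): {bar=27, baz=14}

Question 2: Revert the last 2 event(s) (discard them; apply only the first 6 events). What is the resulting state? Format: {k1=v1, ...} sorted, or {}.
Answer: {bar=27, baz=-7, foo=-9}

Derivation:
Keep first 6 events (discard last 2):
  after event 1 (t=2: DEC bar by 10): {bar=-10}
  after event 2 (t=7: INC baz by 11): {bar=-10, baz=11}
  after event 3 (t=13: DEL baz): {bar=-10}
  after event 4 (t=23: DEC foo by 9): {bar=-10, foo=-9}
  after event 5 (t=28: SET bar = 27): {bar=27, foo=-9}
  after event 6 (t=35: DEC baz by 7): {bar=27, baz=-7, foo=-9}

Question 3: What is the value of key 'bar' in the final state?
Track key 'bar' through all 8 events:
  event 1 (t=2: DEC bar by 10): bar (absent) -> -10
  event 2 (t=7: INC baz by 11): bar unchanged
  event 3 (t=13: DEL baz): bar unchanged
  event 4 (t=23: DEC foo by 9): bar unchanged
  event 5 (t=28: SET bar = 27): bar -10 -> 27
  event 6 (t=35: DEC baz by 7): bar unchanged
  event 7 (t=41: SET baz = 14): bar unchanged
  event 8 (t=44: DEL foo): bar unchanged
Final: bar = 27

Answer: 27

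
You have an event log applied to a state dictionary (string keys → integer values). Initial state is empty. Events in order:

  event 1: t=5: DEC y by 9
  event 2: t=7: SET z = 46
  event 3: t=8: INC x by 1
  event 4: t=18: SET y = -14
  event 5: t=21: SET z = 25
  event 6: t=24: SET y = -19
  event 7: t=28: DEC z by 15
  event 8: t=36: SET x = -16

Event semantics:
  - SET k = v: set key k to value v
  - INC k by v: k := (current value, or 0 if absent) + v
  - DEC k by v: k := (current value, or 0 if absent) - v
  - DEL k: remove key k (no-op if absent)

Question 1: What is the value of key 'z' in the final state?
Track key 'z' through all 8 events:
  event 1 (t=5: DEC y by 9): z unchanged
  event 2 (t=7: SET z = 46): z (absent) -> 46
  event 3 (t=8: INC x by 1): z unchanged
  event 4 (t=18: SET y = -14): z unchanged
  event 5 (t=21: SET z = 25): z 46 -> 25
  event 6 (t=24: SET y = -19): z unchanged
  event 7 (t=28: DEC z by 15): z 25 -> 10
  event 8 (t=36: SET x = -16): z unchanged
Final: z = 10

Answer: 10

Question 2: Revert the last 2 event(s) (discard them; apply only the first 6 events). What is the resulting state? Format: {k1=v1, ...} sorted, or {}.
Answer: {x=1, y=-19, z=25}

Derivation:
Keep first 6 events (discard last 2):
  after event 1 (t=5: DEC y by 9): {y=-9}
  after event 2 (t=7: SET z = 46): {y=-9, z=46}
  after event 3 (t=8: INC x by 1): {x=1, y=-9, z=46}
  after event 4 (t=18: SET y = -14): {x=1, y=-14, z=46}
  after event 5 (t=21: SET z = 25): {x=1, y=-14, z=25}
  after event 6 (t=24: SET y = -19): {x=1, y=-19, z=25}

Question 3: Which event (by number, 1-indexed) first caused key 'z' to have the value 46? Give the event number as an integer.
Looking for first event where z becomes 46:
  event 2: z (absent) -> 46  <-- first match

Answer: 2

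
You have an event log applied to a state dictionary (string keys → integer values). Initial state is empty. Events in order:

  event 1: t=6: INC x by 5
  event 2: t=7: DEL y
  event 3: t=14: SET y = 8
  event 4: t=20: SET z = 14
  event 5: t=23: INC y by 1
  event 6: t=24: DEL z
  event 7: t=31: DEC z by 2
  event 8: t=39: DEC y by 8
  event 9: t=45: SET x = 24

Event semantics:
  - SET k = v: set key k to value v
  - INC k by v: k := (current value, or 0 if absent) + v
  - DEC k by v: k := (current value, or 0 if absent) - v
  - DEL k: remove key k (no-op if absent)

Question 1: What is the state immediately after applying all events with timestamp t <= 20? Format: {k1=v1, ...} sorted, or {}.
Answer: {x=5, y=8, z=14}

Derivation:
Apply events with t <= 20 (4 events):
  after event 1 (t=6: INC x by 5): {x=5}
  after event 2 (t=7: DEL y): {x=5}
  after event 3 (t=14: SET y = 8): {x=5, y=8}
  after event 4 (t=20: SET z = 14): {x=5, y=8, z=14}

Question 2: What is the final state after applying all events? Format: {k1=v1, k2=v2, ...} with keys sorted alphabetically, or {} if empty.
Answer: {x=24, y=1, z=-2}

Derivation:
  after event 1 (t=6: INC x by 5): {x=5}
  after event 2 (t=7: DEL y): {x=5}
  after event 3 (t=14: SET y = 8): {x=5, y=8}
  after event 4 (t=20: SET z = 14): {x=5, y=8, z=14}
  after event 5 (t=23: INC y by 1): {x=5, y=9, z=14}
  after event 6 (t=24: DEL z): {x=5, y=9}
  after event 7 (t=31: DEC z by 2): {x=5, y=9, z=-2}
  after event 8 (t=39: DEC y by 8): {x=5, y=1, z=-2}
  after event 9 (t=45: SET x = 24): {x=24, y=1, z=-2}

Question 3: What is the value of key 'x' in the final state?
Answer: 24

Derivation:
Track key 'x' through all 9 events:
  event 1 (t=6: INC x by 5): x (absent) -> 5
  event 2 (t=7: DEL y): x unchanged
  event 3 (t=14: SET y = 8): x unchanged
  event 4 (t=20: SET z = 14): x unchanged
  event 5 (t=23: INC y by 1): x unchanged
  event 6 (t=24: DEL z): x unchanged
  event 7 (t=31: DEC z by 2): x unchanged
  event 8 (t=39: DEC y by 8): x unchanged
  event 9 (t=45: SET x = 24): x 5 -> 24
Final: x = 24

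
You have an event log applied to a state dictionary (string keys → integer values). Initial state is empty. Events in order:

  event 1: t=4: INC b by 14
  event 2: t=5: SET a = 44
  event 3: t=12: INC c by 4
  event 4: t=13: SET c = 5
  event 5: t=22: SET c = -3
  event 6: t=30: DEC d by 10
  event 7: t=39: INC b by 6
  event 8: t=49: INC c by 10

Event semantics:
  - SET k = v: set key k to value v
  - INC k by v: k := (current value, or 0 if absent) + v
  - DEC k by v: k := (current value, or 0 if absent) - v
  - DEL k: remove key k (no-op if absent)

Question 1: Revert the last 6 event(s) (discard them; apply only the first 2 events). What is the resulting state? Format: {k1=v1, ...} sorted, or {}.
Answer: {a=44, b=14}

Derivation:
Keep first 2 events (discard last 6):
  after event 1 (t=4: INC b by 14): {b=14}
  after event 2 (t=5: SET a = 44): {a=44, b=14}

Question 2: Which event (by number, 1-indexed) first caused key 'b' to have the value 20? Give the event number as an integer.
Answer: 7

Derivation:
Looking for first event where b becomes 20:
  event 1: b = 14
  event 2: b = 14
  event 3: b = 14
  event 4: b = 14
  event 5: b = 14
  event 6: b = 14
  event 7: b 14 -> 20  <-- first match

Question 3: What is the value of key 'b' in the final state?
Answer: 20

Derivation:
Track key 'b' through all 8 events:
  event 1 (t=4: INC b by 14): b (absent) -> 14
  event 2 (t=5: SET a = 44): b unchanged
  event 3 (t=12: INC c by 4): b unchanged
  event 4 (t=13: SET c = 5): b unchanged
  event 5 (t=22: SET c = -3): b unchanged
  event 6 (t=30: DEC d by 10): b unchanged
  event 7 (t=39: INC b by 6): b 14 -> 20
  event 8 (t=49: INC c by 10): b unchanged
Final: b = 20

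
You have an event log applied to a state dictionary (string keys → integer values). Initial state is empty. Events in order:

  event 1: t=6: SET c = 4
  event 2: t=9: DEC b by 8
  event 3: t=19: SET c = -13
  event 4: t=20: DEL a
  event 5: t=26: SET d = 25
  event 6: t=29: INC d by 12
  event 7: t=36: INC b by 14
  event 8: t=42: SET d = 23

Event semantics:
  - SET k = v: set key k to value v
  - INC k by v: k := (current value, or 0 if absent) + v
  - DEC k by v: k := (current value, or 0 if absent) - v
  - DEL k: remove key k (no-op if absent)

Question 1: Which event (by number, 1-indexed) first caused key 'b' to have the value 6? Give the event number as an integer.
Looking for first event where b becomes 6:
  event 2: b = -8
  event 3: b = -8
  event 4: b = -8
  event 5: b = -8
  event 6: b = -8
  event 7: b -8 -> 6  <-- first match

Answer: 7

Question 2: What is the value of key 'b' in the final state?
Answer: 6

Derivation:
Track key 'b' through all 8 events:
  event 1 (t=6: SET c = 4): b unchanged
  event 2 (t=9: DEC b by 8): b (absent) -> -8
  event 3 (t=19: SET c = -13): b unchanged
  event 4 (t=20: DEL a): b unchanged
  event 5 (t=26: SET d = 25): b unchanged
  event 6 (t=29: INC d by 12): b unchanged
  event 7 (t=36: INC b by 14): b -8 -> 6
  event 8 (t=42: SET d = 23): b unchanged
Final: b = 6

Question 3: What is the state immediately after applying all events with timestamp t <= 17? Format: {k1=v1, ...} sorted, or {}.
Apply events with t <= 17 (2 events):
  after event 1 (t=6: SET c = 4): {c=4}
  after event 2 (t=9: DEC b by 8): {b=-8, c=4}

Answer: {b=-8, c=4}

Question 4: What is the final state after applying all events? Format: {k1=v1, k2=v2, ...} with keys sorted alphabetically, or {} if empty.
  after event 1 (t=6: SET c = 4): {c=4}
  after event 2 (t=9: DEC b by 8): {b=-8, c=4}
  after event 3 (t=19: SET c = -13): {b=-8, c=-13}
  after event 4 (t=20: DEL a): {b=-8, c=-13}
  after event 5 (t=26: SET d = 25): {b=-8, c=-13, d=25}
  after event 6 (t=29: INC d by 12): {b=-8, c=-13, d=37}
  after event 7 (t=36: INC b by 14): {b=6, c=-13, d=37}
  after event 8 (t=42: SET d = 23): {b=6, c=-13, d=23}

Answer: {b=6, c=-13, d=23}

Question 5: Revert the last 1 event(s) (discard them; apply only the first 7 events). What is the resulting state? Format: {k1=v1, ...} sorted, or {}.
Keep first 7 events (discard last 1):
  after event 1 (t=6: SET c = 4): {c=4}
  after event 2 (t=9: DEC b by 8): {b=-8, c=4}
  after event 3 (t=19: SET c = -13): {b=-8, c=-13}
  after event 4 (t=20: DEL a): {b=-8, c=-13}
  after event 5 (t=26: SET d = 25): {b=-8, c=-13, d=25}
  after event 6 (t=29: INC d by 12): {b=-8, c=-13, d=37}
  after event 7 (t=36: INC b by 14): {b=6, c=-13, d=37}

Answer: {b=6, c=-13, d=37}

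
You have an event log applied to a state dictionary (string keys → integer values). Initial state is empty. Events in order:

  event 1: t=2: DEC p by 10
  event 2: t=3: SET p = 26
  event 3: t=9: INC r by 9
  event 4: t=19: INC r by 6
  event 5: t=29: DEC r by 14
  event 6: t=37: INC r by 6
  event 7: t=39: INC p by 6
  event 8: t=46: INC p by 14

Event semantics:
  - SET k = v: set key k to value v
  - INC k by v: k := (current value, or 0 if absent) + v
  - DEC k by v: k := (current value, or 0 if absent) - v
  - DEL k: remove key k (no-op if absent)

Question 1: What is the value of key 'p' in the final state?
Track key 'p' through all 8 events:
  event 1 (t=2: DEC p by 10): p (absent) -> -10
  event 2 (t=3: SET p = 26): p -10 -> 26
  event 3 (t=9: INC r by 9): p unchanged
  event 4 (t=19: INC r by 6): p unchanged
  event 5 (t=29: DEC r by 14): p unchanged
  event 6 (t=37: INC r by 6): p unchanged
  event 7 (t=39: INC p by 6): p 26 -> 32
  event 8 (t=46: INC p by 14): p 32 -> 46
Final: p = 46

Answer: 46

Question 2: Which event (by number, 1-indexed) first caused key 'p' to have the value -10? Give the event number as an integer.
Answer: 1

Derivation:
Looking for first event where p becomes -10:
  event 1: p (absent) -> -10  <-- first match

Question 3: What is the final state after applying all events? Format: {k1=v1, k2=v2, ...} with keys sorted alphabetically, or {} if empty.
  after event 1 (t=2: DEC p by 10): {p=-10}
  after event 2 (t=3: SET p = 26): {p=26}
  after event 3 (t=9: INC r by 9): {p=26, r=9}
  after event 4 (t=19: INC r by 6): {p=26, r=15}
  after event 5 (t=29: DEC r by 14): {p=26, r=1}
  after event 6 (t=37: INC r by 6): {p=26, r=7}
  after event 7 (t=39: INC p by 6): {p=32, r=7}
  after event 8 (t=46: INC p by 14): {p=46, r=7}

Answer: {p=46, r=7}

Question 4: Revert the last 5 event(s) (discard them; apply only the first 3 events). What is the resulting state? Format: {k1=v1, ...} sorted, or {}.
Answer: {p=26, r=9}

Derivation:
Keep first 3 events (discard last 5):
  after event 1 (t=2: DEC p by 10): {p=-10}
  after event 2 (t=3: SET p = 26): {p=26}
  after event 3 (t=9: INC r by 9): {p=26, r=9}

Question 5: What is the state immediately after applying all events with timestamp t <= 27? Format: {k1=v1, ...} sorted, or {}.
Answer: {p=26, r=15}

Derivation:
Apply events with t <= 27 (4 events):
  after event 1 (t=2: DEC p by 10): {p=-10}
  after event 2 (t=3: SET p = 26): {p=26}
  after event 3 (t=9: INC r by 9): {p=26, r=9}
  after event 4 (t=19: INC r by 6): {p=26, r=15}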